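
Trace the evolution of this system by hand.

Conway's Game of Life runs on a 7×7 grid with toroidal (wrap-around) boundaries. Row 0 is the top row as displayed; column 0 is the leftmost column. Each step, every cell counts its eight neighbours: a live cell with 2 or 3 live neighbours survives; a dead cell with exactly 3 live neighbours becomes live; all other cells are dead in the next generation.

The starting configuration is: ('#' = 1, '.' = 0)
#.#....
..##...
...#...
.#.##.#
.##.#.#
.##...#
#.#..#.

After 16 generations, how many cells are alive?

15

step 0: #.#....
..##...
...#...
.#.##.#
.##.#.#
.##...#
#.#..#.
step 1: ..#...#
.###...
.......
.#..#..
....#.#
......#
#.##...
step 2: #......
.###...
.#.#...
.....#.
#......
#..#.##
####..#
step 3: ......#
##.#...
.#.##..
.......
#...##.
...###.
..####.
step 4: ##...##
##.##..
##.##..
...#.#.
...#.##
..#....
..#...#
step 5: ...###.
...#...
##...##
#..#.#.
..##.##
..##.##
..#..##
step 6: ..##.##
#.##...
###..#.
...#...
##.....
##.....
..#....
step 7: ....#.#
#....#.
#...#.#
......#
###....
#.#....
#.##..#
step 8: .#.##..
#...#..
#......
.....##
#.#...#
.......
#.##.##
step 9: .#.....
##.##..
#....#.
.#...#.
#....##
..##.#.
####.##
step 10: .....#.
###.#.#
#.#..#.
.#..##.
###..#.
...#...
#..#.##
step 11: ..##...
#.###..
..#....
...###.
####.##
...#.#.
.....##
step 12: .##..##
....#..
.##..#.
#....#.
##.....
.#.#...
..##.##
step 13: ###...#
#..##.#
.#..###
#.#....
###...#
.#.##.#
...#.##
step 14: .##....
...##..
.##.#..
..##...
.....##
.#.##..
...#...
step 15: ..#.#..
....#..
.#..#..
.#####.
.....#.
..####.
.#.##..
step 16: ..#.##.
....##.
.#.....
.###.#.
.#....#
..#..#.
.#.....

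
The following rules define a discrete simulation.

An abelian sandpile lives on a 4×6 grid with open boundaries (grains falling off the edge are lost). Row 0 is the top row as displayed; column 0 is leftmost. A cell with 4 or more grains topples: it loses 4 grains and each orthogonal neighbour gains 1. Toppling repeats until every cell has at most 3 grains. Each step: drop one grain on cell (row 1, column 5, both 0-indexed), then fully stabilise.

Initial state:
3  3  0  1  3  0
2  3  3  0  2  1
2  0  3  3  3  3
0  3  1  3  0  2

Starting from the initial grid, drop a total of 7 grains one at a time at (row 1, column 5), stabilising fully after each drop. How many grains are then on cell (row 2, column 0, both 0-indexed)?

0) 3  3  0  1  3  0
2  3  3  0  2  1
2  0  3  3  3  3
0  3  1  3  0  2
1) 3  3  0  1  3  0
2  3  3  0  2  2
2  0  3  3  3  3
0  3  1  3  0  2
2) 3  3  0  1  3  0
2  3  3  0  2  3
2  0  3  3  3  3
0  3  1  3  0  2
3) 1  1  2  2  0  2
0  2  1  3  1  2
3  2  1  2  2  1
0  3  3  0  2  3
4) 1  1  2  2  0  2
0  2  1  3  1  3
3  2  1  2  2  1
0  3  3  0  2  3
5) 1  1  2  2  0  3
0  2  1  3  2  0
3  2  1  2  2  2
0  3  3  0  2  3
6) 1  1  2  2  0  3
0  2  1  3  2  1
3  2  1  2  2  2
0  3  3  0  2  3
7) 1  1  2  2  0  3
0  2  1  3  2  2
3  2  1  2  2  2
0  3  3  0  2  3

3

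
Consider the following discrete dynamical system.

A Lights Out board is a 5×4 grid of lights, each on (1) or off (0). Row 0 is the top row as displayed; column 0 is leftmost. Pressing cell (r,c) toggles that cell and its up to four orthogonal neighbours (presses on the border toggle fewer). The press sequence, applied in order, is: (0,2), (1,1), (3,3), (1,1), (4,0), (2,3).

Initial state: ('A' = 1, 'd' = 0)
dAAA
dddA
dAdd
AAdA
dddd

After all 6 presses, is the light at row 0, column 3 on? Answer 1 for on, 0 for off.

gen 0: dAAA
dddA
dAdd
AAdA
dddd
gen 1: dddd
ddAA
dAdd
AAdA
dddd
gen 2: dAdd
AAdA
dddd
AAdA
dddd
gen 3: dAdd
AAdA
dddA
AAAd
dddA
gen 4: dddd
ddAA
dAdA
AAAd
dddA
gen 5: dddd
ddAA
dAdA
dAAd
AAdA
gen 6: dddd
ddAd
dAAd
dAAA
AAdA

0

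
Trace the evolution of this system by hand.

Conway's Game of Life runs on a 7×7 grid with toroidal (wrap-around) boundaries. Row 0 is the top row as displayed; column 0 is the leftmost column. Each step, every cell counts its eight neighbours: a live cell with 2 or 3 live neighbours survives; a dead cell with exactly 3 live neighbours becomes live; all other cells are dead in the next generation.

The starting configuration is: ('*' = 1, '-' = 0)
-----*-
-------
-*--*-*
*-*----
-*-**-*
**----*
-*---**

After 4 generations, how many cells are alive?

0) -----*-
-------
-*--*-*
*-*----
-*-**-*
**----*
-*---**
1) -----**
-----*-
**-----
--*-*-*
---*-**
-*--*--
-*---*-
2) ----***
*----*-
**---**
-****-*
*-**--*
*-*-*-*
*---***
3) -------
-*-----
---*---
----*--
-------
--*-*--
-*-----
4) -------
-------
-------
-------
---*---
-------
-------

1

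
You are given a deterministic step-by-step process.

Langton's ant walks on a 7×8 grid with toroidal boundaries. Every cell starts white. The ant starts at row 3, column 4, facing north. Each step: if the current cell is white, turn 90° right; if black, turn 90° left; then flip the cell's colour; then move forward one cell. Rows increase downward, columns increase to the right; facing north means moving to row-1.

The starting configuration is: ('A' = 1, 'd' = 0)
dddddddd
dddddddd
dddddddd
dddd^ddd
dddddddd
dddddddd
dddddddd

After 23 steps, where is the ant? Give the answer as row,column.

t=0: dddddddd
dddddddd
dddddddd
dddd^ddd
dddddddd
dddddddd
dddddddd
t=1: dddddddd
dddddddd
dddddddd
ddddA>dd
dddddddd
dddddddd
dddddddd
t=2: dddddddd
dddddddd
dddddddd
ddddAAdd
dddddvdd
dddddddd
dddddddd
t=3: dddddddd
dddddddd
dddddddd
ddddAAdd
dddd<Add
dddddddd
dddddddd
t=4: dddddddd
dddddddd
dddddddd
dddd^Add
ddddAAdd
dddddddd
dddddddd
t=5: dddddddd
dddddddd
dddddddd
ddd<dAdd
ddddAAdd
dddddddd
dddddddd
t=6: dddddddd
dddddddd
ddd^dddd
dddAdAdd
ddddAAdd
dddddddd
dddddddd
t=7: dddddddd
dddddddd
dddA>ddd
dddAdAdd
ddddAAdd
dddddddd
dddddddd
t=8: dddddddd
dddddddd
dddAAddd
dddAvAdd
ddddAAdd
dddddddd
dddddddd
t=9: dddddddd
dddddddd
dddAAddd
ddd<AAdd
ddddAAdd
dddddddd
dddddddd
t=10: dddddddd
dddddddd
dddAAddd
ddddAAdd
dddvAAdd
dddddddd
dddddddd
t=11: dddddddd
dddddddd
dddAAddd
ddddAAdd
dd<AAAdd
dddddddd
dddddddd
t=12: dddddddd
dddddddd
dddAAddd
dd^dAAdd
ddAAAAdd
dddddddd
dddddddd
t=13: dddddddd
dddddddd
dddAAddd
ddA>AAdd
ddAAAAdd
dddddddd
dddddddd
t=14: dddddddd
dddddddd
dddAAddd
ddAAAAdd
ddAvAAdd
dddddddd
dddddddd
t=15: dddddddd
dddddddd
dddAAddd
ddAAAAdd
ddAd>Add
dddddddd
dddddddd
t=16: dddddddd
dddddddd
dddAAddd
ddAA^Add
ddAddAdd
dddddddd
dddddddd
t=17: dddddddd
dddddddd
dddAAddd
ddA<dAdd
ddAddAdd
dddddddd
dddddddd
t=18: dddddddd
dddddddd
dddAAddd
ddAddAdd
ddAvdAdd
dddddddd
dddddddd
t=19: dddddddd
dddddddd
dddAAddd
ddAddAdd
dd<AdAdd
dddddddd
dddddddd
t=20: dddddddd
dddddddd
dddAAddd
ddAddAdd
dddAdAdd
ddvddddd
dddddddd
t=21: dddddddd
dddddddd
dddAAddd
ddAddAdd
dddAdAdd
d<Addddd
dddddddd
t=22: dddddddd
dddddddd
dddAAddd
ddAddAdd
d^dAdAdd
dAAddddd
dddddddd
t=23: dddddddd
dddddddd
dddAAddd
ddAddAdd
dA>AdAdd
dAAddddd
dddddddd

4,2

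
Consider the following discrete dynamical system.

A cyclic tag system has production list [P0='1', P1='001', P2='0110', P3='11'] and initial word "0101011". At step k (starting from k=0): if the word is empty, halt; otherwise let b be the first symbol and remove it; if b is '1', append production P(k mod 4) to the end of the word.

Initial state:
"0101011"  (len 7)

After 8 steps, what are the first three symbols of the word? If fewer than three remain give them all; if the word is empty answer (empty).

011

[0] "0101011"  (len 7)
[1] "101011"  (len 6)
[2] "01011001"  (len 8)
[3] "1011001"  (len 7)
[4] "01100111"  (len 8)
[5] "1100111"  (len 7)
[6] "100111001"  (len 9)
[7] "001110010110"  (len 12)
[8] "01110010110"  (len 11)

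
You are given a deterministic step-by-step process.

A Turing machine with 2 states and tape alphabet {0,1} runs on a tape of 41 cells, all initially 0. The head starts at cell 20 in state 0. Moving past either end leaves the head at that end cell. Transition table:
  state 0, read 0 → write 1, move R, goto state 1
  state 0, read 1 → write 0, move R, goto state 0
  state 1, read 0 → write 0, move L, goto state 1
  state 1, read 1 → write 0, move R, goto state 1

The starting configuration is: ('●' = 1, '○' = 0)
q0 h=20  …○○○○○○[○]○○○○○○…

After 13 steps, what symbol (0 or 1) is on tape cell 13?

0

k=0  q0 h=20  …○○○○○○[○]○○○○○○…
k=1  q1 h=21  …○○○○○●[○]○○○○○○…
k=2  q1 h=20  …○○○○○○[●]○○○○○○…
k=3  q1 h=21  …○○○○○○[○]○○○○○○…
k=4  q1 h=20  …○○○○○○[○]○○○○○○…
k=5  q1 h=19  …○○○○○○[○]○○○○○○…
k=6  q1 h=18  …○○○○○○[○]○○○○○○…
k=7  q1 h=17  …○○○○○○[○]○○○○○○…
k=8  q1 h=16  …○○○○○○[○]○○○○○○…
k=9  q1 h=15  …○○○○○○[○]○○○○○○…
k=10  q1 h=14  …○○○○○○[○]○○○○○○…
k=11  q1 h=13  …○○○○○○[○]○○○○○○…
k=12  q1 h=12  …○○○○○○[○]○○○○○○…
k=13  q1 h=11  …○○○○○○[○]○○○○○○…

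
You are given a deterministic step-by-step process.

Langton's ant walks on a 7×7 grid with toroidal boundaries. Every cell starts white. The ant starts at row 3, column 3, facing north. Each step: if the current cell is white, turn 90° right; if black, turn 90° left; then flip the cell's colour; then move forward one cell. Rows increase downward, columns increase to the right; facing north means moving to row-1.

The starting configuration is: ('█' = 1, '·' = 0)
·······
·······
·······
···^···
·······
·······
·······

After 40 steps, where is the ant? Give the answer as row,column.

5,3

t=0: ·······
·······
·······
···^···
·······
·······
·······
t=1: ·······
·······
·······
···█>··
·······
·······
·······
t=2: ·······
·······
·······
···██··
····v··
·······
·······
t=3: ·······
·······
·······
···██··
···<█··
·······
·······
t=4: ·······
·······
·······
···^█··
···██··
·······
·······
t=5: ·······
·······
·······
··<·█··
···██··
·······
·······
t=6: ·······
·······
··^····
··█·█··
···██··
·······
·······
t=7: ·······
·······
··█>···
··█·█··
···██··
·······
·······
t=8: ·······
·······
··██···
··█v█··
···██··
·······
·······
t=9: ·······
·······
··██···
··<██··
···██··
·······
·······
t=10: ·······
·······
··██···
···██··
··v██··
·······
·······
t=11: ·······
·······
··██···
···██··
·<███··
·······
·······
t=12: ·······
·······
··██···
·^·██··
·████··
·······
·······
t=13: ·······
·······
··██···
·█>██··
·████··
·······
·······
t=14: ·······
·······
··██···
·████··
·█v██··
·······
·······
t=15: ·······
·······
··██···
·████··
·█·>█··
·······
·······
t=16: ·······
·······
··██···
·██^█··
·█··█··
·······
·······
t=17: ·······
·······
··██···
·█<·█··
·█··█··
·······
·······
t=18: ·······
·······
··██···
·█··█··
·█v·█··
·······
·······
t=19: ·······
·······
··██···
·█··█··
·<█·█··
·······
·······
t=20: ·······
·······
··██···
·█··█··
··█·█··
·v·····
·······
t=21: ·······
·······
··██···
·█··█··
··█·█··
<█·····
·······
t=22: ·······
·······
··██···
·█··█··
^·█·█··
██·····
·······
t=23: ·······
·······
··██···
·█··█··
█>█·█··
██·····
·······
t=24: ·······
·······
··██···
·█··█··
███·█··
█v·····
·······
t=25: ·······
·······
··██···
·█··█··
███·█··
█·>····
·······
t=26: ·······
·······
··██···
·█··█··
███·█··
█·█····
··v····
t=27: ·······
·······
··██···
·█··█··
███·█··
█·█····
·<█····
t=28: ·······
·······
··██···
·█··█··
███·█··
█^█····
·██····
t=29: ·······
·······
··██···
·█··█··
███·█··
██>····
·██····
t=30: ·······
·······
··██···
·█··█··
██^·█··
██·····
·██····
t=31: ·······
·······
··██···
·█··█··
█<··█··
██·····
·██····
t=32: ·······
·······
··██···
·█··█··
█···█··
█v·····
·██····
t=33: ·······
·······
··██···
·█··█··
█···█··
█·>····
·██····
t=34: ·······
·······
··██···
·█··█··
█···█··
█·█····
·█v····
t=35: ·······
·······
··██···
·█··█··
█···█··
█·█····
·█·>···
t=36: ···v···
·······
··██···
·█··█··
█···█··
█·█····
·█·█···
t=37: ··<█···
·······
··██···
·█··█··
█···█··
█·█····
·█·█···
t=38: ··██···
·······
··██···
·█··█··
█···█··
█·█····
·█^█···
t=39: ··██···
·······
··██···
·█··█··
█···█··
█·█····
·██>···
t=40: ··██···
·······
··██···
·█··█··
█···█··
█·█^···
·██····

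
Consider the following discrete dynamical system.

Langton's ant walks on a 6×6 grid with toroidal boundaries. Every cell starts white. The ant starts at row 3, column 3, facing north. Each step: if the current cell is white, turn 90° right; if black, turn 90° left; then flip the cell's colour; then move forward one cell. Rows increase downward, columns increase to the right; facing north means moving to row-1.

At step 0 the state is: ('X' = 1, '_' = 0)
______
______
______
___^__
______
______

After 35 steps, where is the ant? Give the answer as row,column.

0,3

k=0  ______
______
______
___^__
______
______
k=1  ______
______
______
___X>_
______
______
k=2  ______
______
______
___XX_
____v_
______
k=3  ______
______
______
___XX_
___<X_
______
k=4  ______
______
______
___^X_
___XX_
______
k=5  ______
______
______
__<_X_
___XX_
______
k=6  ______
______
__^___
__X_X_
___XX_
______
k=7  ______
______
__X>__
__X_X_
___XX_
______
k=8  ______
______
__XX__
__XvX_
___XX_
______
k=9  ______
______
__XX__
__<XX_
___XX_
______
k=10  ______
______
__XX__
___XX_
__vXX_
______
k=11  ______
______
__XX__
___XX_
_<XXX_
______
k=12  ______
______
__XX__
_^_XX_
_XXXX_
______
k=13  ______
______
__XX__
_X>XX_
_XXXX_
______
k=14  ______
______
__XX__
_XXXX_
_XvXX_
______
k=15  ______
______
__XX__
_XXXX_
_X_>X_
______
k=16  ______
______
__XX__
_XX^X_
_X__X_
______
k=17  ______
______
__XX__
_X<_X_
_X__X_
______
k=18  ______
______
__XX__
_X__X_
_Xv_X_
______
k=19  ______
______
__XX__
_X__X_
_<X_X_
______
k=20  ______
______
__XX__
_X__X_
__X_X_
_v____
k=21  ______
______
__XX__
_X__X_
__X_X_
<X____
k=22  ______
______
__XX__
_X__X_
^_X_X_
XX____
k=23  ______
______
__XX__
_X__X_
X>X_X_
XX____
k=24  ______
______
__XX__
_X__X_
XXX_X_
Xv____
k=25  ______
______
__XX__
_X__X_
XXX_X_
X_>___
k=26  __v___
______
__XX__
_X__X_
XXX_X_
X_X___
k=27  _<X___
______
__XX__
_X__X_
XXX_X_
X_X___
k=28  _XX___
______
__XX__
_X__X_
XXX_X_
X^X___
k=29  _XX___
______
__XX__
_X__X_
XXX_X_
XX>___
k=30  _XX___
______
__XX__
_X__X_
XX^_X_
XX____
k=31  _XX___
______
__XX__
_X__X_
X<__X_
XX____
k=32  _XX___
______
__XX__
_X__X_
X___X_
Xv____
k=33  _XX___
______
__XX__
_X__X_
X___X_
X_>___
k=34  _Xv___
______
__XX__
_X__X_
X___X_
X_X___
k=35  _X_>__
______
__XX__
_X__X_
X___X_
X_X___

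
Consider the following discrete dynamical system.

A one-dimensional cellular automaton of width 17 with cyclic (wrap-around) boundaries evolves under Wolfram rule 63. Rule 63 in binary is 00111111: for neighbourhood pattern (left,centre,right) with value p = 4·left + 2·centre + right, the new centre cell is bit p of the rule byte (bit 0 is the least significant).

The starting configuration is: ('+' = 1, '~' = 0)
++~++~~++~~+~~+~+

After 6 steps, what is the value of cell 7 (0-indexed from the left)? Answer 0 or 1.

1

gen 0: ++~++~~++~~+~~+~+
gen 1: ~~++~+++~++++++++
gen 2: +++~++~~++~~~~~~~
gen 3: +~~++~+++~+++++++
gen 4: ~+++~++~~++~~~~~~
gen 5: ++~~++~+++~++++++
gen 6: ~~+++~++~~++~~~~~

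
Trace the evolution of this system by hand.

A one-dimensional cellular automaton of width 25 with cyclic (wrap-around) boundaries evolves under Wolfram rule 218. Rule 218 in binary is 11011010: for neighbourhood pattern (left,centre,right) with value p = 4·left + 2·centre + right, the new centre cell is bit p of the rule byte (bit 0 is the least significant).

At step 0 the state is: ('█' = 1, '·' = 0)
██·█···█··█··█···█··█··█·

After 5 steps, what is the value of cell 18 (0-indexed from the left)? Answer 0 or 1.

1

[0] ██·█···█··█··█···█··█··█·
[1] ██··█·█·██·██·█·█·██·██··
[2] ████····██·██·····██·████
[3] █████··███·███···███·████
[4] ██████████·████·████·████
[5] ██████████·████·████·████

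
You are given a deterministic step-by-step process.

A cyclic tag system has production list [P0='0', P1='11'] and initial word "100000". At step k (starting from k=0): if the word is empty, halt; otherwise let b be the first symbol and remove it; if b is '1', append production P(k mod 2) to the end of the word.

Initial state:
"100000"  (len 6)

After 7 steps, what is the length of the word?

0

t=0: "100000"  (len 6)
t=1: "000000"  (len 6)
t=2: "00000"  (len 5)
t=3: "0000"  (len 4)
t=4: "000"  (len 3)
t=5: "00"  (len 2)
t=6: "0"  (len 1)
t=7: (halted — word empty)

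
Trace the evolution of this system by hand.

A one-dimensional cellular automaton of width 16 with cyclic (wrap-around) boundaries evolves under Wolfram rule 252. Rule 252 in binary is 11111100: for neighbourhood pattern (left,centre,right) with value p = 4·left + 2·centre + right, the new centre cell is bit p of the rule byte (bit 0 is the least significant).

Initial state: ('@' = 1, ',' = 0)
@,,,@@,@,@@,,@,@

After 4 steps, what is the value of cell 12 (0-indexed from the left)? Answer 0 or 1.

1

0) @,,,@@,@,@@,,@,@
1) @@,,@@@@@@@@,@@@
2) @@@,@@@@@@@@@@@@
3) @@@@@@@@@@@@@@@@
4) @@@@@@@@@@@@@@@@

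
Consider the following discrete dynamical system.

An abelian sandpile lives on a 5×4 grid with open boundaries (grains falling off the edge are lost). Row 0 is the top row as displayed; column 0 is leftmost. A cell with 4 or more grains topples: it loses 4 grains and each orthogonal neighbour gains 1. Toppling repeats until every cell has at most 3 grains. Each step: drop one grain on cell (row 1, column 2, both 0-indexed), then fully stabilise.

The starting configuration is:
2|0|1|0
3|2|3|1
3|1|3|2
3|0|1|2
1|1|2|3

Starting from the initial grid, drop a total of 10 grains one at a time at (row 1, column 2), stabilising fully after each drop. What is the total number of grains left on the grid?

38

[0] 2|0|1|0
3|2|3|1
3|1|3|2
3|0|1|2
1|1|2|3
[1] 2|0|2|0
3|3|1|2
3|2|0|3
3|0|2|2
1|1|2|3
[2] 2|0|2|0
3|3|2|2
3|2|0|3
3|0|2|2
1|1|2|3
[3] 2|0|2|0
3|3|3|2
3|2|0|3
3|0|2|2
1|1|2|3
[4] 3|1|3|0
1|2|1|3
2|0|2|3
0|2|2|2
2|1|2|3
[5] 3|1|3|0
1|2|2|3
2|0|2|3
0|2|2|2
2|1|2|3
[6] 3|1|3|0
1|2|3|3
2|0|2|3
0|2|2|2
2|1|2|3
[7] 3|2|0|2
1|3|3|1
2|1|0|1
0|2|3|3
2|1|2|3
[8] 3|3|1|2
2|0|1|2
2|2|1|1
0|2|3|3
2|1|2|3
[9] 3|3|1|2
2|0|2|2
2|2|1|1
0|2|3|3
2|1|2|3
[10] 3|3|1|2
2|0|3|2
2|2|1|1
0|2|3|3
2|1|2|3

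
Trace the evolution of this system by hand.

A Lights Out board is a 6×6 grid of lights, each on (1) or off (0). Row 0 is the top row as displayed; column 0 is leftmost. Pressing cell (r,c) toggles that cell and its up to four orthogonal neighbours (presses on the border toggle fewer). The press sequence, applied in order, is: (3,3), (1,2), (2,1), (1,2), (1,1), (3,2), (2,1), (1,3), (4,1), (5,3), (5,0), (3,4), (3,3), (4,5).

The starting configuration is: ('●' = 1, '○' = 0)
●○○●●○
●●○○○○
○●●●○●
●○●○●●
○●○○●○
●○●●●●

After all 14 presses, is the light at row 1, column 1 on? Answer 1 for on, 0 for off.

[0] ●○○●●○
●●○○○○
○●●●○●
●○●○●●
○●○○●○
●○●●●●
[1] ●○○●●○
●●○○○○
○●●○○●
●○○●○●
○●○●●○
●○●●●●
[2] ●○●●●○
●○●●○○
○●○○○●
●○○●○●
○●○●●○
●○●●●●
[3] ●○●●●○
●●●●○○
●○●○○●
●●○●○●
○●○●●○
●○●●●●
[4] ●○○●●○
●○○○○○
●○○○○●
●●○●○●
○●○●●○
●○●●●●
[5] ●●○●●○
○●●○○○
●●○○○●
●●○●○●
○●○●●○
●○●●●●
[6] ●●○●●○
○●●○○○
●●●○○●
●○●○○●
○●●●●○
●○●●●●
[7] ●●○●●○
○○●○○○
○○○○○●
●●●○○●
○●●●●○
●○●●●●
[8] ●●○○●○
○○○●●○
○○○●○●
●●●○○●
○●●●●○
●○●●●●
[9] ●●○○●○
○○○●●○
○○○●○●
●○●○○●
●○○●●○
●●●●●●
[10] ●●○○●○
○○○●●○
○○○●○●
●○●○○●
●○○○●○
●●○○○●
[11] ●●○○●○
○○○●●○
○○○●○●
●○●○○●
○○○○●○
○○○○○●
[12] ●●○○●○
○○○●●○
○○○●●●
●○●●●○
○○○○○○
○○○○○●
[13] ●●○○●○
○○○●●○
○○○○●●
●○○○○○
○○○●○○
○○○○○●
[14] ●●○○●○
○○○●●○
○○○○●●
●○○○○●
○○○●●●
○○○○○○

0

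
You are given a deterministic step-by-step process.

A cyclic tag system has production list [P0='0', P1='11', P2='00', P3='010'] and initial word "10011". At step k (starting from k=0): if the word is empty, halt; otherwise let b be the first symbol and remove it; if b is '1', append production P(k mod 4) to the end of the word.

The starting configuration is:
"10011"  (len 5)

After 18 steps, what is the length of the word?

0

step 0: "10011"  (len 5)
step 1: "00110"  (len 5)
step 2: "0110"  (len 4)
step 3: "110"  (len 3)
step 4: "10010"  (len 5)
step 5: "00100"  (len 5)
step 6: "0100"  (len 4)
step 7: "100"  (len 3)
step 8: "00010"  (len 5)
step 9: "0010"  (len 4)
step 10: "010"  (len 3)
step 11: "10"  (len 2)
step 12: "0010"  (len 4)
step 13: "010"  (len 3)
step 14: "10"  (len 2)
step 15: "000"  (len 3)
step 16: "00"  (len 2)
step 17: "0"  (len 1)
step 18: (halted — word empty)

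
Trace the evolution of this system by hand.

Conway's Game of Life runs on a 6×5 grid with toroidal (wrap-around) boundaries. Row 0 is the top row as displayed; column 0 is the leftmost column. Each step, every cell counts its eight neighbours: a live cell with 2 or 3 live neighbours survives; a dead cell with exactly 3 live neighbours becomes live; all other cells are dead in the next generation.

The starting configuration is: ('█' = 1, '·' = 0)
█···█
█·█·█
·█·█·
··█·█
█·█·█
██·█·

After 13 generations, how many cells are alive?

6

0) █···█
█·█·█
·█·█·
··█·█
█·█·█
██·█·
1) ··█··
··█··
·█···
··█·█
··█··
··██·
2) ·██··
·██··
·███·
·███·
·██··
·███·
3) █····
█····
█····
█····
█····
█··█·
4) ██···
██··█
██··█
██··█
██···
██···
5) ··█··
··█··
··██·
··█··
··█··
··█·█
6) ·██··
·██··
·███·
·██··
·██··
·██··
7) █··█·
█····
█··█·
█····
█··█·
█··█·
8) ██···
██···
██···
██···
██···
████·
9) ·····
··█·█
··█·█
··█·█
·····
·····
10) ·····
·····
███·█
·····
·····
·····
11) ·····
██···
██···
██···
·····
·····
12) ·····
██···
··█·█
██···
·····
·····
13) ·····
██···
··█·█
██···
·····
·····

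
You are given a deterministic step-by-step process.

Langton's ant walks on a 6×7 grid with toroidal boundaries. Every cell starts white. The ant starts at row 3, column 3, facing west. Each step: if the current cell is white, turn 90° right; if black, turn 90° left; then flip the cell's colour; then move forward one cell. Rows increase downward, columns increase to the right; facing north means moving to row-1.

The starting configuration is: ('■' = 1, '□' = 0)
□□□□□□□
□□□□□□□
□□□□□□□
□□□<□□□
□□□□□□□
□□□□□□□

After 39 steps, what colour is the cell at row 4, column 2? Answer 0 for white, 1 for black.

0) □□□□□□□
□□□□□□□
□□□□□□□
□□□<□□□
□□□□□□□
□□□□□□□
1) □□□□□□□
□□□□□□□
□□□^□□□
□□□■□□□
□□□□□□□
□□□□□□□
2) □□□□□□□
□□□□□□□
□□□■>□□
□□□■□□□
□□□□□□□
□□□□□□□
3) □□□□□□□
□□□□□□□
□□□■■□□
□□□■v□□
□□□□□□□
□□□□□□□
4) □□□□□□□
□□□□□□□
□□□■■□□
□□□<■□□
□□□□□□□
□□□□□□□
5) □□□□□□□
□□□□□□□
□□□■■□□
□□□□■□□
□□□v□□□
□□□□□□□
6) □□□□□□□
□□□□□□□
□□□■■□□
□□□□■□□
□□<■□□□
□□□□□□□
7) □□□□□□□
□□□□□□□
□□□■■□□
□□^□■□□
□□■■□□□
□□□□□□□
8) □□□□□□□
□□□□□□□
□□□■■□□
□□■>■□□
□□■■□□□
□□□□□□□
9) □□□□□□□
□□□□□□□
□□□■■□□
□□■■■□□
□□■v□□□
□□□□□□□
10) □□□□□□□
□□□□□□□
□□□■■□□
□□■■■□□
□□■□>□□
□□□□□□□
11) □□□□□□□
□□□□□□□
□□□■■□□
□□■■■□□
□□■□■□□
□□□□v□□
12) □□□□□□□
□□□□□□□
□□□■■□□
□□■■■□□
□□■□■□□
□□□<■□□
13) □□□□□□□
□□□□□□□
□□□■■□□
□□■■■□□
□□■^■□□
□□□■■□□
14) □□□□□□□
□□□□□□□
□□□■■□□
□□■■■□□
□□■■>□□
□□□■■□□
15) □□□□□□□
□□□□□□□
□□□■■□□
□□■■^□□
□□■■□□□
□□□■■□□
16) □□□□□□□
□□□□□□□
□□□■■□□
□□■<□□□
□□■■□□□
□□□■■□□
17) □□□□□□□
□□□□□□□
□□□■■□□
□□■□□□□
□□■v□□□
□□□■■□□
18) □□□□□□□
□□□□□□□
□□□■■□□
□□■□□□□
□□■□>□□
□□□■■□□
19) □□□□□□□
□□□□□□□
□□□■■□□
□□■□□□□
□□■□■□□
□□□■v□□
20) □□□□□□□
□□□□□□□
□□□■■□□
□□■□□□□
□□■□■□□
□□□■□>□
21) □□□□□v□
□□□□□□□
□□□■■□□
□□■□□□□
□□■□■□□
□□□■□■□
22) □□□□<■□
□□□□□□□
□□□■■□□
□□■□□□□
□□■□■□□
□□□■□■□
23) □□□□■■□
□□□□□□□
□□□■■□□
□□■□□□□
□□■□■□□
□□□■^■□
24) □□□□■■□
□□□□□□□
□□□■■□□
□□■□□□□
□□■□■□□
□□□■■>□
25) □□□□■■□
□□□□□□□
□□□■■□□
□□■□□□□
□□■□■^□
□□□■■□□
26) □□□□■■□
□□□□□□□
□□□■■□□
□□■□□□□
□□■□■■>
□□□■■□□
27) □□□□■■□
□□□□□□□
□□□■■□□
□□■□□□□
□□■□■■■
□□□■■□v
28) □□□□■■□
□□□□□□□
□□□■■□□
□□■□□□□
□□■□■■■
□□□■■<■
29) □□□□■■□
□□□□□□□
□□□■■□□
□□■□□□□
□□■□■^■
□□□■■■■
30) □□□□■■□
□□□□□□□
□□□■■□□
□□■□□□□
□□■□<□■
□□□■■■■
31) □□□□■■□
□□□□□□□
□□□■■□□
□□■□□□□
□□■□□□■
□□□■v■■
32) □□□□■■□
□□□□□□□
□□□■■□□
□□■□□□□
□□■□□□■
□□□■□>■
33) □□□□■■□
□□□□□□□
□□□■■□□
□□■□□□□
□□■□□^■
□□□■□□■
34) □□□□■■□
□□□□□□□
□□□■■□□
□□■□□□□
□□■□□■>
□□□■□□■
35) □□□□■■□
□□□□□□□
□□□■■□□
□□■□□□^
□□■□□■□
□□□■□□■
36) □□□□■■□
□□□□□□□
□□□■■□□
>□■□□□■
□□■□□■□
□□□■□□■
37) □□□□■■□
□□□□□□□
□□□■■□□
■□■□□□■
v□■□□■□
□□□■□□■
38) □□□□■■□
□□□□□□□
□□□■■□□
■□■□□□■
■□■□□■<
□□□■□□■
39) □□□□■■□
□□□□□□□
□□□■■□□
■□■□□□^
■□■□□■■
□□□■□□■

1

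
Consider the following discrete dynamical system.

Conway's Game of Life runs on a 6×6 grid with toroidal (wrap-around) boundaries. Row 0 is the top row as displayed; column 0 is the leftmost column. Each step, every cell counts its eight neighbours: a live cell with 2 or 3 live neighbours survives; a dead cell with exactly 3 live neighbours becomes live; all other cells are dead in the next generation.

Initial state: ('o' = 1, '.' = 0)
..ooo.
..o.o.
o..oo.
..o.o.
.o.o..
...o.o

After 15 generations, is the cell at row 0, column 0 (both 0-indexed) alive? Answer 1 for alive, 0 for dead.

0

t=0: ..ooo.
..o.o.
o..oo.
..o.o.
.o.o..
...o.o
t=1: ..o..o
.oo...
.oo.o.
.oo.oo
...o..
......
t=2: .oo...
o.....
....oo
oo..oo
..ooo.
......
t=3: .o....
oo...o
.o..o.
ooo...
ooooo.
.o....
t=4: .oo...
.oo..o
......
....o.
...o.o
...o..
t=5: oo.o..
ooo...
......
....o.
...o..
...oo.
t=6: o..ooo
o.o...
.o....
......
...o..
...oo.
t=7: ooo...
o.ooo.
.o....
......
...oo.
..o...
t=8: o....o
o..o.o
.ooo..
......
...o..
..o...
t=9: oo..oo
...o.o
ooooo.
...o..
......
......
t=10: o...oo
......
oo...o
.o.oo.
......
o....o
t=11: o...o.
.o..o.
ooo.oo
.oo.oo
o...oo
o...o.
t=12: oo.oo.
..o.o.
......
..o...
......
oo.oo.
t=13: o.....
.oo.oo
...o..
......
.ooo..
oo.oo.
t=14: ......
oooooo
..ooo.
...o..
oo.oo.
o..ooo
t=15: ......
oo...o
o.....
.o...o
oo....
oooo..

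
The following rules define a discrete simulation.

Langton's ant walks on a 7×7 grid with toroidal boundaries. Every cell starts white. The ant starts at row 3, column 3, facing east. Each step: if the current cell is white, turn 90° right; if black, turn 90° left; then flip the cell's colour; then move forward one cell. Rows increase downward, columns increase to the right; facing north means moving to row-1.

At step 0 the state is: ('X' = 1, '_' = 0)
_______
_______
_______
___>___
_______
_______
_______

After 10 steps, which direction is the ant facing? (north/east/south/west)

west

step 0: _______
_______
_______
___>___
_______
_______
_______
step 1: _______
_______
_______
___X___
___v___
_______
_______
step 2: _______
_______
_______
___X___
__<X___
_______
_______
step 3: _______
_______
_______
__^X___
__XX___
_______
_______
step 4: _______
_______
_______
__X>___
__XX___
_______
_______
step 5: _______
_______
___^___
__X____
__XX___
_______
_______
step 6: _______
_______
___X>__
__X____
__XX___
_______
_______
step 7: _______
_______
___XX__
__X_v__
__XX___
_______
_______
step 8: _______
_______
___XX__
__X<X__
__XX___
_______
_______
step 9: _______
_______
___^X__
__XXX__
__XX___
_______
_______
step 10: _______
_______
__<_X__
__XXX__
__XX___
_______
_______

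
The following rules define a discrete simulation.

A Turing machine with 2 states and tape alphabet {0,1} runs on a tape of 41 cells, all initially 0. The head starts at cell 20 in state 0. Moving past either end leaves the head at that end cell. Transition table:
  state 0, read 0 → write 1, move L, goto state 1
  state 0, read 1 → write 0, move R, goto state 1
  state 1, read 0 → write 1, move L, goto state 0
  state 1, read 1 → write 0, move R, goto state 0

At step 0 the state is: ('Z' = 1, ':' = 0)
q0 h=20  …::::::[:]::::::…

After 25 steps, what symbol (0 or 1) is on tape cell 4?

1

gen 0: q0 h=20  …::::::[:]::::::…
gen 1: q1 h=19  …::::::[:]Z:::::…
gen 2: q0 h=18  …::::::[:]ZZ::::…
gen 3: q1 h=17  …::::::[:]ZZZ:::…
gen 4: q0 h=16  …::::::[:]ZZZZ::…
gen 5: q1 h=15  …::::::[:]ZZZZZ:…
gen 6: q0 h=14  …::::::[:]ZZZZZZ…
gen 7: q1 h=13  …::::::[:]ZZZZZZ…
gen 8: q0 h=12  …::::::[:]ZZZZZZ…
gen 9: q1 h=11  …::::::[:]ZZZZZZ…
gen 10: q0 h=10  …::::::[:]ZZZZZZ…
gen 11: q1 h= 9  …::::::[:]ZZZZZZ…
gen 12: q0 h= 8  …::::::[:]ZZZZZZ…
gen 13: q1 h= 7  …::::::[:]ZZZZZZ…
gen 14: q0 h= 6  |::::::[:]ZZZZZZ…
gen 15: q1 h= 5  |:::::[:]ZZZZZZ…
gen 16: q0 h= 4  |::::[:]ZZZZZZ…
gen 17: q1 h= 3  |:::[:]ZZZZZZ…
gen 18: q0 h= 2  |::[:]ZZZZZZ…
gen 19: q1 h= 1  |:[:]ZZZZZZ…
gen 20: q0 h= 0  |[:]ZZZZZZ…
gen 21: q1 h= 0  |[Z]ZZZZZZ…
gen 22: q0 h= 1  |:[Z]ZZZZZZ…
gen 23: q1 h= 2  |::[Z]ZZZZZZ…
gen 24: q0 h= 3  |:::[Z]ZZZZZZ…
gen 25: q1 h= 4  |::::[Z]ZZZZZZ…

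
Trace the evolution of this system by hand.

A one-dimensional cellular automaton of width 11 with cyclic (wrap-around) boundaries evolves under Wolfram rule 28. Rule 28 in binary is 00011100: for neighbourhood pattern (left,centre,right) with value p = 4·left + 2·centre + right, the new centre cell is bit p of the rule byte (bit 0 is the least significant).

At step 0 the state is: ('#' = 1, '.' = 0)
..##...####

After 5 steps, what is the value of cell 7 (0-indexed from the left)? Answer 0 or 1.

k=0  ..##...####
k=1  #.#.#..#...
k=2  #.#.##.##..
k=3  #.#.#..#.#.
k=4  #.#.##.#.#.
k=5  #.#.#..#.#.

1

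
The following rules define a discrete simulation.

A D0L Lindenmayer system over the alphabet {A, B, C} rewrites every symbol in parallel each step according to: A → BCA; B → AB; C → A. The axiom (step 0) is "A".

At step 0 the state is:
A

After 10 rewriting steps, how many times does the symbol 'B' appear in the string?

1429

0) A
1) BCA
2) ABABCA
3) BCAABBCAABABCA
4) ABABCABCAABABABCABCAABBCAABABCA
5) BCAABBCAABABCAABABCABCAABBCAABBCAABABCAABABCABCAABABABCABCAABBCAABABCA
6) ABABCABCAABABABCABCAABBCAABABCABCAABBCAABABCAABABCABCAABAB…CAABABCABCAABBCAABBCAABABCAABABCABCAABABABCABCAABBCAABABCA  (len 157)
7) BCAABBCAABABCAABABCABCAABBCAABBCAABABCAABABCABCAABABABCABC…CAABABCABCAABBCAABBCAABABCAABABCABCAABABABCABCAABBCAABABCA  (len 353)
8) ABABCABCAABABABCABCAABBCAABABCABCAABBCAABABCAABABCABCAABAB…CAABABCABCAABBCAABBCAABABCAABABCABCAABABABCABCAABBCAABABCA  (len 793)
9) BCAABBCAABABCAABABCABCAABBCAABBCAABABCAABABCABCAABABABCABC…CAABABCABCAABBCAABBCAABABCAABABCABCAABABABCABCAABBCAABABCA  (len 1782)
10) ABABCABCAABABABCABCAABBCAABABCABCAABBCAABABCAABABCABCAABAB…CAABABCABCAABBCAABBCAABABCAABABCABCAABABABCABCAABBCAABABCA  (len 4004)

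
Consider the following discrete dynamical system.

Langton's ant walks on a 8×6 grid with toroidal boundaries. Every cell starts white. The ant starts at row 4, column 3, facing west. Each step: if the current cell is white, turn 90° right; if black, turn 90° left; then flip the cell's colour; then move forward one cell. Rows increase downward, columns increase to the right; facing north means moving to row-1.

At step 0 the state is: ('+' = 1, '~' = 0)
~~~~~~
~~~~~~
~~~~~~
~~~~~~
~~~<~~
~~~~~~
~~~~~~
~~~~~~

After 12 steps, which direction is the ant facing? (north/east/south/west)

step 0: ~~~~~~
~~~~~~
~~~~~~
~~~~~~
~~~<~~
~~~~~~
~~~~~~
~~~~~~
step 1: ~~~~~~
~~~~~~
~~~~~~
~~~^~~
~~~+~~
~~~~~~
~~~~~~
~~~~~~
step 2: ~~~~~~
~~~~~~
~~~~~~
~~~+>~
~~~+~~
~~~~~~
~~~~~~
~~~~~~
step 3: ~~~~~~
~~~~~~
~~~~~~
~~~++~
~~~+v~
~~~~~~
~~~~~~
~~~~~~
step 4: ~~~~~~
~~~~~~
~~~~~~
~~~++~
~~~<+~
~~~~~~
~~~~~~
~~~~~~
step 5: ~~~~~~
~~~~~~
~~~~~~
~~~++~
~~~~+~
~~~v~~
~~~~~~
~~~~~~
step 6: ~~~~~~
~~~~~~
~~~~~~
~~~++~
~~~~+~
~~<+~~
~~~~~~
~~~~~~
step 7: ~~~~~~
~~~~~~
~~~~~~
~~~++~
~~^~+~
~~++~~
~~~~~~
~~~~~~
step 8: ~~~~~~
~~~~~~
~~~~~~
~~~++~
~~+>+~
~~++~~
~~~~~~
~~~~~~
step 9: ~~~~~~
~~~~~~
~~~~~~
~~~++~
~~+++~
~~+v~~
~~~~~~
~~~~~~
step 10: ~~~~~~
~~~~~~
~~~~~~
~~~++~
~~+++~
~~+~>~
~~~~~~
~~~~~~
step 11: ~~~~~~
~~~~~~
~~~~~~
~~~++~
~~+++~
~~+~+~
~~~~v~
~~~~~~
step 12: ~~~~~~
~~~~~~
~~~~~~
~~~++~
~~+++~
~~+~+~
~~~<+~
~~~~~~

west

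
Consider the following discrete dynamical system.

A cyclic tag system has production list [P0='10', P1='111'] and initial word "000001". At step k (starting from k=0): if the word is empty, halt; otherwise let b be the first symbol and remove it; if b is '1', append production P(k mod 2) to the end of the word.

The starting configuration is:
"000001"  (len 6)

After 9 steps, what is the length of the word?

[0] "000001"  (len 6)
[1] "00001"  (len 5)
[2] "0001"  (len 4)
[3] "001"  (len 3)
[4] "01"  (len 2)
[5] "1"  (len 1)
[6] "111"  (len 3)
[7] "1110"  (len 4)
[8] "110111"  (len 6)
[9] "1011110"  (len 7)

7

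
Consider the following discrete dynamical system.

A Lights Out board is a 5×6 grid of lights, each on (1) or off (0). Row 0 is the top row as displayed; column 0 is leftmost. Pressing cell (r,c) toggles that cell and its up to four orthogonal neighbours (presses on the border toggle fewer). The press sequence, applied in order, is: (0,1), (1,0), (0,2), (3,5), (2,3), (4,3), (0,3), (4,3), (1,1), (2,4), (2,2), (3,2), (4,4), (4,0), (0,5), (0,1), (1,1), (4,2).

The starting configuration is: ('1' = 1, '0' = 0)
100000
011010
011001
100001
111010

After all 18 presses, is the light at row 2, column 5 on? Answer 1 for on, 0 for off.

1

k=0  100000
011010
011001
100001
111010
k=1  011000
001010
011001
100001
111010
k=2  111000
111010
111001
100001
111010
k=3  100100
110010
111001
100001
111010
k=4  100100
110010
111000
100010
111011
k=5  100100
110110
110110
100110
111011
k=6  100100
110110
110110
100010
110101
k=7  101010
110010
110110
100010
110101
k=8  101010
110010
110110
100110
111011
k=9  111010
001010
100110
100110
111011
k=10  111010
001000
100001
100100
111011
k=11  111010
000000
111101
101100
111011
k=12  111010
000000
110101
110000
110011
k=13  111010
000000
110101
110010
110100
k=14  111010
000000
110101
010010
000100
k=15  111001
000001
110101
010010
000100
k=16  000001
010001
110101
010010
000100
k=17  010001
101001
100101
010010
000100
k=18  010001
101001
100101
011010
011000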